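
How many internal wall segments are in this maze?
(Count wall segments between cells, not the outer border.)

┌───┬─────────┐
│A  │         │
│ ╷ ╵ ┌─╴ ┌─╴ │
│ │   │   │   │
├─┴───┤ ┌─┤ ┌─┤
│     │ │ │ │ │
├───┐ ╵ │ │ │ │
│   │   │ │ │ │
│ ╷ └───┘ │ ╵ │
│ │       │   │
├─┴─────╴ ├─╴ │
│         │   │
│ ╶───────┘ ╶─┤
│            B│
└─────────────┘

Counting internal wall segments:
Total internal walls: 36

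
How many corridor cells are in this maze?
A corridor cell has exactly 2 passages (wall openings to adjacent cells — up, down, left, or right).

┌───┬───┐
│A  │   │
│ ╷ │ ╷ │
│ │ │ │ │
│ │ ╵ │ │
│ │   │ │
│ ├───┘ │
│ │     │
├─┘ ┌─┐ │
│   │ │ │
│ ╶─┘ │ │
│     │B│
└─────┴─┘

Counting cells with exactly 2 passages:
Total corridor cells: 20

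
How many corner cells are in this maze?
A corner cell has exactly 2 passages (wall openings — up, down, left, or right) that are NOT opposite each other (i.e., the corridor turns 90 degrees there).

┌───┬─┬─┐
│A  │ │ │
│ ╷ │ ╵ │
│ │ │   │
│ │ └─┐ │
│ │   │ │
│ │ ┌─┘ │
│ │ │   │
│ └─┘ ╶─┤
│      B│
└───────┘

Counting corner cells (2 non-opposite passages):
Total corners: 6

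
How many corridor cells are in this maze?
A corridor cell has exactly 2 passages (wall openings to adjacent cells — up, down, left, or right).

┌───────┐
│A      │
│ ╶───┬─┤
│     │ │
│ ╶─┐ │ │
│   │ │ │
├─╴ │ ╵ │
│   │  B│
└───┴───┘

Counting cells with exactly 2 passages:
Total corridor cells: 12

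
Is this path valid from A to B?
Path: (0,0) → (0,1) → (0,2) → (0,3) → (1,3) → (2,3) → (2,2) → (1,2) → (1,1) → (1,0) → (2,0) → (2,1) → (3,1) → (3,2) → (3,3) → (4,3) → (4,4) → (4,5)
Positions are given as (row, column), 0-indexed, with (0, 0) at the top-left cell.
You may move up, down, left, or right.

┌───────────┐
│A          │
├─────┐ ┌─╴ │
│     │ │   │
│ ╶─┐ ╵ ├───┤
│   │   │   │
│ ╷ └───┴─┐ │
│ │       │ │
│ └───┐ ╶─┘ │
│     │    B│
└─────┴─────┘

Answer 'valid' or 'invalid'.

Checking path validity:
Result: All consecutive moves are passable.

valid

Correct solution:

┌───────────┐
│A → → ↓    │
├─────┐ ┌─╴ │
│↓ ← ↰│↓│   │
│ ╶─┐ ╵ ├───┤
│↳ ↓│↑ ↲│   │
│ ╷ └───┴─┐ │
│ │↳ → ↓  │ │
│ └───┐ ╶─┘ │
│     │↳ → B│
└─────┴─────┘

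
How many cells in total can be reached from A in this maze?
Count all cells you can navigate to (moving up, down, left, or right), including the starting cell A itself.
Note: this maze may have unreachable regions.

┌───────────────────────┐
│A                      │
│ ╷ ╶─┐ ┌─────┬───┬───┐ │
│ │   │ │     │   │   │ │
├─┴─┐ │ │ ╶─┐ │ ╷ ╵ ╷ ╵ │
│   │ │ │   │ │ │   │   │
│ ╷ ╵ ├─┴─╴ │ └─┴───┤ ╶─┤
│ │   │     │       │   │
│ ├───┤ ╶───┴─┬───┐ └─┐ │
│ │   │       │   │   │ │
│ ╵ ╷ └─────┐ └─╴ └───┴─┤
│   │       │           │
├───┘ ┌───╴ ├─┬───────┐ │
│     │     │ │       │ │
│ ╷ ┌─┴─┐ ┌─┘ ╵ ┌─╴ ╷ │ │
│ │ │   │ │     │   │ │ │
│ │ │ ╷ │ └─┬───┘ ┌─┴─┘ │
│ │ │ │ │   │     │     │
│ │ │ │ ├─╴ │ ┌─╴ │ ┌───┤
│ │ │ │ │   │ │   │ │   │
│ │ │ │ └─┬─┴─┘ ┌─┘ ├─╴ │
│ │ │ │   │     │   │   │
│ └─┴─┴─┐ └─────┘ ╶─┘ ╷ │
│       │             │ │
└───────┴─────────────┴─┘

Using BFS/flood-fill to find all reachable cells from A:
Maze size: 12 × 12 = 144 total cells
76 cell(s) are walled off and cannot be reached from A.
Reachable cells: 68

Reachable region (· marks reachable cells):

┌───────────────────────┐
│A · · · · · · · · · · ·│
│ ╷ ╶─┐ ┌─────┬───┬───┐ │
│·│· ·│·│     │· ·│· ·│·│
├─┴─┐ │ │ ╶─┐ │ ╷ ╵ ╷ ╵ │
│· ·│·│·│   │ │·│· ·│· ·│
│ ╷ ╵ ├─┴─╴ │ └─┴───┤ ╶─┤
│·│· ·│     │       │· ·│
│ ├───┤ ╶───┴─┬───┐ └─┐ │
│·│· ·│       │   │   │·│
│ ╵ ╷ └─────┐ └─╴ └───┴─┤
│· ·│· · · ·│           │
├───┘ ┌───╴ ├─┬───────┐ │
│· · ·│· · ·│ │       │ │
│ ╷ ┌─┴─┐ ┌─┘ ╵ ┌─╴ ╷ │ │
│·│·│   │·│     │   │ │ │
│ │ │ ╷ │ └─┬───┘ ┌─┴─┘ │
│·│·│ │ │· ·│     │     │
│ │ │ │ ├─╴ │ ┌─╴ │ ┌───┤
│·│·│ │ │· ·│ │   │ │   │
│ │ │ │ └─┬─┴─┘ ┌─┘ ├─╴ │
│·│·│ │   │     │   │   │
│ └─┴─┴─┐ └─────┘ ╶─┘ ╷ │
│· · · ·│             │ │
└───────┴─────────────┴─┘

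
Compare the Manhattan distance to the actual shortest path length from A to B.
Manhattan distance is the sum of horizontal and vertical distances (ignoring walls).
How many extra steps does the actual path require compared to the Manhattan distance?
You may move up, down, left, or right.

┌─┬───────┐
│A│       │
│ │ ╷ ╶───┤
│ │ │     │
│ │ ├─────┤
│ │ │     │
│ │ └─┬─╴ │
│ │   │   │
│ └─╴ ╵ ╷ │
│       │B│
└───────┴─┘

Manhattan distance: |4 - 0| + |4 - 0| = 8
Actual path length: 10
Extra steps: 10 - 8 = 2

Solution:

┌─┬───────┐
│A│       │
│ │ ╷ ╶───┤
│↓│ │     │
│ │ ├─────┤
│↓│ │     │
│ │ └─┬─╴ │
│↓│   │↱ ↓│
│ └─╴ ╵ ╷ │
│↳ → → ↑│B│
└───────┴─┘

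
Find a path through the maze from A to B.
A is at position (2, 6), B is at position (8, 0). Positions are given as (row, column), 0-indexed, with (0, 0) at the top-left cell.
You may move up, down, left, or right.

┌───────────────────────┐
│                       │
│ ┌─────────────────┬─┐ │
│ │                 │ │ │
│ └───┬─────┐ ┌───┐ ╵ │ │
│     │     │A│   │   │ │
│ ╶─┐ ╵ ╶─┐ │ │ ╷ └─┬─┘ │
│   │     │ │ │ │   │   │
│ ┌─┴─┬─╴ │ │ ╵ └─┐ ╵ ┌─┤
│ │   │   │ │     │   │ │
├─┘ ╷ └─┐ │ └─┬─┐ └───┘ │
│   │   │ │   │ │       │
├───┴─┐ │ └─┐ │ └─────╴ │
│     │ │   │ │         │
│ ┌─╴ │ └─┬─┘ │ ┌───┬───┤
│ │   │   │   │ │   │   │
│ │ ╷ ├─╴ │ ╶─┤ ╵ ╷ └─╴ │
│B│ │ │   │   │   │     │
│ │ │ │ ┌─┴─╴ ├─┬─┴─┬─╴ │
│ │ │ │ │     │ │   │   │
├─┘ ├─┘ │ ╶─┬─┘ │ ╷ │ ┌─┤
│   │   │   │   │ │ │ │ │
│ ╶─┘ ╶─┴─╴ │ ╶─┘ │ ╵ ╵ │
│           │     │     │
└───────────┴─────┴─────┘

Finding the shortest path from (2, 6) to (8, 0):
Path length: 66 steps
Directions: down → down → right → up → up → right → down → right → down → right → up → right → up → up → up → left → left → left → left → left → left → left → left → left → left → left → down → down → right → right → down → right → up → right → right → down → down → down → right → down → down → left → down → right → down → left → left → down → right → down → left → left → left → left → left → up → right → up → up → up → right → up → left → left → down → down

Solution:

┌───────────────────────┐
│↓ ← ← ← ← ← ← ← ← ← ← ↰│
│ ┌─────────────────┬─┐ │
│↓│                 │ │↑│
│ └───┬─────┐ ┌───┐ ╵ │ │
│↳ → ↓│↱ → ↓│A│↱ ↓│   │↑│
│ ╶─┐ ╵ ╶─┐ │ │ ╷ └─┬─┘ │
│   │↳ ↑  │↓│↓│↑│↳ ↓│↱ ↑│
│ ┌─┴─┬─╴ │ │ ╵ └─┐ ╵ ┌─┤
│ │   │   │↓│↳ ↑  │↳ ↑│ │
├─┘ ╷ └─┐ │ └─┬─┐ └───┘ │
│   │   │ │↳ ↓│ │       │
├───┴─┐ │ └─┐ │ └─────╴ │
│↓ ← ↰│ │   │↓│         │
│ ┌─╴ │ └─┬─┘ │ ┌───┬───┤
│↓│↱ ↑│   │↓ ↲│ │   │   │
│ │ ╷ ├─╴ │ ╶─┤ ╵ ╷ └─╴ │
│B│↑│ │   │↳ ↓│   │     │
│ │ │ │ ┌─┴─╴ ├─┬─┴─┬─╴ │
│ │↑│ │ │↓ ← ↲│ │   │   │
├─┘ ├─┘ │ ╶─┬─┘ │ ╷ │ ┌─┤
│↱ ↑│   │↳ ↓│   │ │ │ │ │
│ ╶─┘ ╶─┴─╴ │ ╶─┘ │ ╵ ╵ │
│↑ ← ← ← ← ↲│     │     │
└───────────┴─────┴─────┘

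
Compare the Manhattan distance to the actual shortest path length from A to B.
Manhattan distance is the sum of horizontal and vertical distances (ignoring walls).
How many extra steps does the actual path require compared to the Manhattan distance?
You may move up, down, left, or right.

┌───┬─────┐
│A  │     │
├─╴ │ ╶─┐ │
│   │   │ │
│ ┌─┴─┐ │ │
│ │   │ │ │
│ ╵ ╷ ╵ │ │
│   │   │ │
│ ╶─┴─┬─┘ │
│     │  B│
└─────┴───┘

Manhattan distance: |4 - 0| + |4 - 0| = 8
Actual path length: 20
Extra steps: 20 - 8 = 12

Solution:

┌───┬─────┐
│A ↓│↱ → ↓│
├─╴ │ ╶─┐ │
│↓ ↲│↑ ↰│↓│
│ ┌─┴─┐ │ │
│↓│↱ ↓│↑│↓│
│ ╵ ╷ ╵ │ │
│↳ ↑│↳ ↑│↓│
│ ╶─┴─┬─┘ │
│     │  B│
└─────┴───┘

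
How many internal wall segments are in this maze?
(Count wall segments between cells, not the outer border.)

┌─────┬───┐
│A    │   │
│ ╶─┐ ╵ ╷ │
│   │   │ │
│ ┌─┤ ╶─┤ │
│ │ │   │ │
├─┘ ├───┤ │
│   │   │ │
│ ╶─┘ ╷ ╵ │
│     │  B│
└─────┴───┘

Counting internal wall segments:
Total internal walls: 16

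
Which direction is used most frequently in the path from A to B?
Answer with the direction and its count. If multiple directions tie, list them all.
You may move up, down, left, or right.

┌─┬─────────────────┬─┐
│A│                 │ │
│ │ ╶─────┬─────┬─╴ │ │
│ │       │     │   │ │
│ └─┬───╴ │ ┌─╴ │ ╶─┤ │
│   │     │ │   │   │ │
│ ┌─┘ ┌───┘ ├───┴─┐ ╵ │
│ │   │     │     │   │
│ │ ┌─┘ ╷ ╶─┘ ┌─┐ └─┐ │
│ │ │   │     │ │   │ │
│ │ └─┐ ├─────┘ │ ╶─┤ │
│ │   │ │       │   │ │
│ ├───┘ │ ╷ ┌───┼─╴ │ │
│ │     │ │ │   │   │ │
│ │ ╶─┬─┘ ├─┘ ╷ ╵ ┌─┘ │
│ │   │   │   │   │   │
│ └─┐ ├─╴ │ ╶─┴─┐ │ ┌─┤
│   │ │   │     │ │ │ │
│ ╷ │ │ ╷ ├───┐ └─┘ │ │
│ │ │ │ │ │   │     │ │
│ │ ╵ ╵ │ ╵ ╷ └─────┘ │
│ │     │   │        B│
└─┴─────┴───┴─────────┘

Directions: down, down, down, down, down, down, down, down, right, down, down, right, right, up, up, right, down, down, right, up, right, down, right, right, right, right
Counts: {'down': 13, 'right': 10, 'up': 3}
Most common: down (13 times)

Solution:

┌─┬─────────────────┬─┐
│A│                 │ │
│ │ ╶─────┬─────┬─╴ │ │
│↓│       │     │   │ │
│ └─┬───╴ │ ┌─╴ │ ╶─┤ │
│↓  │     │ │   │   │ │
│ ┌─┘ ┌───┘ ├───┴─┐ ╵ │
│↓│   │     │     │   │
│ │ ┌─┘ ╷ ╶─┘ ┌─┐ └─┐ │
│↓│ │   │     │ │   │ │
│ │ └─┐ ├─────┘ │ ╶─┤ │
│↓│   │ │       │   │ │
│ ├───┘ │ ╷ ┌───┼─╴ │ │
│↓│     │ │ │   │   │ │
│ │ ╶─┬─┘ ├─┘ ╷ ╵ ┌─┘ │
│↓│   │   │   │   │   │
│ └─┐ ├─╴ │ ╶─┴─┐ │ ┌─┤
│↳ ↓│ │↱ ↓│     │ │ │ │
│ ╷ │ │ ╷ ├───┐ └─┘ │ │
│ │↓│ │↑│↓│↱ ↓│     │ │
│ │ ╵ ╵ │ ╵ ╷ └─────┘ │
│ │↳ → ↑│↳ ↑│↳ → → → B│
└─┴─────┴───┴─────────┘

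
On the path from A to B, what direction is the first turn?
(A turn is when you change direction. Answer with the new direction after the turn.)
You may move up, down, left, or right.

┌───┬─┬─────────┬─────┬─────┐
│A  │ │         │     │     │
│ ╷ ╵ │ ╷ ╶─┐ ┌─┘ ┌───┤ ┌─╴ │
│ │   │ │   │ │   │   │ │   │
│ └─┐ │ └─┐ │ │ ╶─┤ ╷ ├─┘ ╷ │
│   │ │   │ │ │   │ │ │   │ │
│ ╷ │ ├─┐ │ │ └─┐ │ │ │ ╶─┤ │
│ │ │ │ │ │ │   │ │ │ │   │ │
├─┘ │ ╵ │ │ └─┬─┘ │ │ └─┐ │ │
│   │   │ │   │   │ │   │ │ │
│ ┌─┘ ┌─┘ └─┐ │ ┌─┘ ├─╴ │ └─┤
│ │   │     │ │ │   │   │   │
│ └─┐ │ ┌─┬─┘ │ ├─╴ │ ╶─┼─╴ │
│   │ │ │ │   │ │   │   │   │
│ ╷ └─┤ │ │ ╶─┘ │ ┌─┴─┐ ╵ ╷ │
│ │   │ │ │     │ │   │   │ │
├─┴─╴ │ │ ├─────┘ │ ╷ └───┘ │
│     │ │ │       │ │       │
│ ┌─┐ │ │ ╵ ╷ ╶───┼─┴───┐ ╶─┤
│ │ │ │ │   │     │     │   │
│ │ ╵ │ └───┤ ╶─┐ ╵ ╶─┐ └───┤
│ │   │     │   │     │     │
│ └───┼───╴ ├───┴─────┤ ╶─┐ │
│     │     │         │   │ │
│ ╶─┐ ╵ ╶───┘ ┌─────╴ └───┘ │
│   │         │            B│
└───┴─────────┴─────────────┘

Directions: down, down, right, down, down, left, down, down, right, down, right, down, left, left, down, down, down, right, right, down, right, right, right, right, up, right, right, right, right, down, right, right, right
First turn direction: right

Solution:

┌───┬─┬─────────┬─────┬─────┐
│A  │ │         │     │     │
│ ╷ ╵ │ ╷ ╶─┐ ┌─┘ ┌───┤ ┌─╴ │
│↓│   │ │   │ │   │   │ │   │
│ └─┐ │ └─┐ │ │ ╶─┤ ╷ ├─┘ ╷ │
│↳ ↓│ │   │ │ │   │ │ │   │ │
│ ╷ │ ├─┐ │ │ └─┐ │ │ │ ╶─┤ │
│ │↓│ │ │ │ │   │ │ │ │   │ │
├─┘ │ ╵ │ │ └─┬─┘ │ │ └─┐ │ │
│↓ ↲│   │ │   │   │ │   │ │ │
│ ┌─┘ ┌─┘ └─┐ │ ┌─┘ ├─╴ │ └─┤
│↓│   │     │ │ │   │   │   │
│ └─┐ │ ┌─┬─┘ │ ├─╴ │ ╶─┼─╴ │
│↳ ↓│ │ │ │   │ │   │   │   │
│ ╷ └─┤ │ │ ╶─┘ │ ┌─┴─┐ ╵ ╷ │
│ │↳ ↓│ │ │     │ │   │   │ │
├─┴─╴ │ │ ├─────┘ │ ╷ └───┘ │
│↓ ← ↲│ │ │       │ │       │
│ ┌─┐ │ │ ╵ ╷ ╶───┼─┴───┐ ╶─┤
│↓│ │ │ │   │     │     │   │
│ │ ╵ │ └───┤ ╶─┐ ╵ ╶─┐ └───┤
│↓│   │     │   │     │     │
│ └───┼───╴ ├───┴─────┤ ╶─┐ │
│↳ → ↓│     │↱ → → → ↓│   │ │
│ ╶─┐ ╵ ╶───┘ ┌─────╴ └───┘ │
│   │↳ → → → ↑│      ↳ → → B│
└───┴─────────┴─────────────┘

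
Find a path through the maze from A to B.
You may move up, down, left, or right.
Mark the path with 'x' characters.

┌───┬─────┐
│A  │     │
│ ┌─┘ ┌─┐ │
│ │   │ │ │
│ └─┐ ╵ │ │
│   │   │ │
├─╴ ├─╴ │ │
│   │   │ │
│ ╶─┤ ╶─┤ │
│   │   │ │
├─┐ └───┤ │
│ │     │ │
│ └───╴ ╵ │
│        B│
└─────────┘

Finding the shortest path through the maze:
Path length: 12 steps
Directions: down → down → right → down → left → down → right → down → right → right → down → right

Solution:

┌───┬─────┐
│A  │     │
│ ┌─┘ ┌─┐ │
│x│   │ │ │
│ └─┐ ╵ │ │
│x x│   │ │
├─╴ ├─╴ │ │
│x x│   │ │
│ ╶─┤ ╶─┤ │
│x x│   │ │
├─┐ └───┤ │
│ │x x x│ │
│ └───╴ ╵ │
│      x B│
└─────────┘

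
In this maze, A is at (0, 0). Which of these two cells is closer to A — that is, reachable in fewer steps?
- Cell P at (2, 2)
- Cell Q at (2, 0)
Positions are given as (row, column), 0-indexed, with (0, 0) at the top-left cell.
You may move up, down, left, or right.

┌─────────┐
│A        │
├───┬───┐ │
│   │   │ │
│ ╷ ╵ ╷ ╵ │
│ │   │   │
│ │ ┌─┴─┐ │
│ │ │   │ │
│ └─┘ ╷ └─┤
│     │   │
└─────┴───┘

Shortest path A → P at (2, 2): 10 steps
Shortest path A → Q at (2, 0): 14 steps

P is closer (10 steps vs 14 steps).

Path to P:

┌─────────┐
│A → → → ↓│
├───┬───┐ │
│   │↓ ↰│↓│
│ ╷ ╵ ╷ ╵ │
│ │  P│↑ ↲│
│ │ ┌─┴─┐ │
│ │ │   │ │
│ └─┘ ╷ └─┤
│     │   │
└─────┴───┘

Path to Q:

┌─────────┐
│A → → → ↓│
├───┬───┐ │
│↓ ↰│↓ ↰│↓│
│ ╷ ╵ ╷ ╵ │
│Q│↑ ↲│↑ ↲│
│ │ ┌─┴─┐ │
│ │ │   │ │
│ └─┘ ╷ └─┤
│     │   │
└─────┴───┘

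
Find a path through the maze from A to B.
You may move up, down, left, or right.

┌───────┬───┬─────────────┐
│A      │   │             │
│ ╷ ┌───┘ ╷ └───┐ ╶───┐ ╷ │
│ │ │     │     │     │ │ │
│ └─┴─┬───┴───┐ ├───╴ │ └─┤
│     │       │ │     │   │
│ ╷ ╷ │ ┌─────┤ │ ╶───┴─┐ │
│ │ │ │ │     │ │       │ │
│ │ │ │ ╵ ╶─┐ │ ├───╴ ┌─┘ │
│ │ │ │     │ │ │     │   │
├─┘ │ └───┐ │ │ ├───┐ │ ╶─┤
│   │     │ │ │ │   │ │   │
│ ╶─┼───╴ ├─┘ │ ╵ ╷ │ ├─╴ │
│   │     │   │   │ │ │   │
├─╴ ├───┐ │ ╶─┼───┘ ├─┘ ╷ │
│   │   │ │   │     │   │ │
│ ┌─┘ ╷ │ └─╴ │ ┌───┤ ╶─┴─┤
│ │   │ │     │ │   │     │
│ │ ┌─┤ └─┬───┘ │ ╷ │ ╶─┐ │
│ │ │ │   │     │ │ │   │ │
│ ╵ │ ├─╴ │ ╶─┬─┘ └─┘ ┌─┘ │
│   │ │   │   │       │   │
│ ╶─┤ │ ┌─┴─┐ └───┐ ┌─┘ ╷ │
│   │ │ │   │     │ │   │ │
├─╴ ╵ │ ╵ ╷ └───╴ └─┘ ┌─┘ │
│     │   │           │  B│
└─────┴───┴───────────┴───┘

Finding the shortest path through the maze:
Path length: 42 steps
Directions: down → down → right → down → down → down → left → down → right → down → left → down → down → down → right → up → up → right → up → right → down → down → right → down → left → down → down → right → up → right → down → right → right → right → right → right → up → right → up → right → down → down

Solution:

┌───────┬───┬─────────────┐
│A      │   │             │
│ ╷ ┌───┘ ╷ └───┐ ╶───┐ ╷ │
│↓│ │     │     │     │ │ │
│ └─┴─┬───┴───┐ ├───╴ │ └─┤
│↳ ↓  │       │ │     │   │
│ ╷ ╷ │ ┌─────┤ │ ╶───┴─┐ │
│ │↓│ │ │     │ │       │ │
│ │ │ │ ╵ ╶─┐ │ ├───╴ ┌─┘ │
│ │↓│ │     │ │ │     │   │
├─┘ │ └───┐ │ │ ├───┐ │ ╶─┤
│↓ ↲│     │ │ │ │   │ │   │
│ ╶─┼───╴ ├─┘ │ ╵ ╷ │ ├─╴ │
│↳ ↓│     │   │   │ │ │   │
├─╴ ├───┐ │ ╶─┼───┘ ├─┘ ╷ │
│↓ ↲│↱ ↓│ │   │     │   │ │
│ ┌─┘ ╷ │ └─╴ │ ┌───┤ ╶─┴─┤
│↓│↱ ↑│↓│     │ │   │     │
│ │ ┌─┤ └─┬───┘ │ ╷ │ ╶─┐ │
│↓│↑│ │↳ ↓│     │ │ │   │ │
│ ╵ │ ├─╴ │ ╶─┬─┘ └─┘ ┌─┘ │
│↳ ↑│ │↓ ↲│   │       │↱ ↓│
│ ╶─┤ │ ┌─┴─┐ └───┐ ┌─┘ ╷ │
│   │ │↓│↱ ↓│     │ │↱ ↑│↓│
├─╴ ╵ │ ╵ ╷ └───╴ └─┘ ┌─┘ │
│     │↳ ↑│↳ → → → → ↑│  B│
└─────┴───┴───────────┴───┘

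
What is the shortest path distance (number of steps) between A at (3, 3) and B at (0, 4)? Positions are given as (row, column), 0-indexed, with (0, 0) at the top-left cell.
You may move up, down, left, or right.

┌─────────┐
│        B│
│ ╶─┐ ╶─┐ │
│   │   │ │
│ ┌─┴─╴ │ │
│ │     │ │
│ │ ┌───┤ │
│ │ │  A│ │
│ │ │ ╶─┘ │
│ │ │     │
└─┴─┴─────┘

Finding path from (3, 3) to (0, 4):
Path: (3,3) → (3,2) → (4,2) → (4,3) → (4,4) → (3,4) → (2,4) → (1,4) → (0,4)
Distance: 8 steps

Solution:

┌─────────┐
│        B│
│ ╶─┐ ╶─┐ │
│   │   │↑│
│ ┌─┴─╴ │ │
│ │     │↑│
│ │ ┌───┤ │
│ │ │↓ A│↑│
│ │ │ ╶─┘ │
│ │ │↳ → ↑│
└─┴─┴─────┘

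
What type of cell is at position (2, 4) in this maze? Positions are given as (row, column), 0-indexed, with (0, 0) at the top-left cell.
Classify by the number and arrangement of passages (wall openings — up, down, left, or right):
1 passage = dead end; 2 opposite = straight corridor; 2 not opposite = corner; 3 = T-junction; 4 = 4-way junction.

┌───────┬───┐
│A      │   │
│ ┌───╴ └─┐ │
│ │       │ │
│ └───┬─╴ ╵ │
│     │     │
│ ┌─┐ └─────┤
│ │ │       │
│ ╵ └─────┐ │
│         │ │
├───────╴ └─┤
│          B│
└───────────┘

Checking cell at (2, 4):
Number of passages: 3
Cell type: T-junction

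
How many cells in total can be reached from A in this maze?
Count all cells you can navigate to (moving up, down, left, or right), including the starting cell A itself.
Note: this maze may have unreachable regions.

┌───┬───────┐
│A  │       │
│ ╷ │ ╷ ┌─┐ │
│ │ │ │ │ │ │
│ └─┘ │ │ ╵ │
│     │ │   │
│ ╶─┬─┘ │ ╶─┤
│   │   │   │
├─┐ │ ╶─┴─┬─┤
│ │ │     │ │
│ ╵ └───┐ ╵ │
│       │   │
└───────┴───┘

Using BFS/flood-fill to find all reachable cells from A:
Maze size: 6 × 6 = 36 total cells
All cells are reachable — the maze is fully connected.
Reachable cells: 36

Reachable region (· marks reachable cells):

┌───┬───────┐
│A ·│· · · ·│
│ ╷ │ ╷ ┌─┐ │
│·│·│·│·│·│·│
│ └─┘ │ │ ╵ │
│· · ·│·│· ·│
│ ╶─┬─┘ │ ╶─┤
│· ·│· ·│· ·│
├─┐ │ ╶─┴─┬─┤
│·│·│· · ·│·│
│ ╵ └───┐ ╵ │
│· · · ·│· ·│
└───────┴───┘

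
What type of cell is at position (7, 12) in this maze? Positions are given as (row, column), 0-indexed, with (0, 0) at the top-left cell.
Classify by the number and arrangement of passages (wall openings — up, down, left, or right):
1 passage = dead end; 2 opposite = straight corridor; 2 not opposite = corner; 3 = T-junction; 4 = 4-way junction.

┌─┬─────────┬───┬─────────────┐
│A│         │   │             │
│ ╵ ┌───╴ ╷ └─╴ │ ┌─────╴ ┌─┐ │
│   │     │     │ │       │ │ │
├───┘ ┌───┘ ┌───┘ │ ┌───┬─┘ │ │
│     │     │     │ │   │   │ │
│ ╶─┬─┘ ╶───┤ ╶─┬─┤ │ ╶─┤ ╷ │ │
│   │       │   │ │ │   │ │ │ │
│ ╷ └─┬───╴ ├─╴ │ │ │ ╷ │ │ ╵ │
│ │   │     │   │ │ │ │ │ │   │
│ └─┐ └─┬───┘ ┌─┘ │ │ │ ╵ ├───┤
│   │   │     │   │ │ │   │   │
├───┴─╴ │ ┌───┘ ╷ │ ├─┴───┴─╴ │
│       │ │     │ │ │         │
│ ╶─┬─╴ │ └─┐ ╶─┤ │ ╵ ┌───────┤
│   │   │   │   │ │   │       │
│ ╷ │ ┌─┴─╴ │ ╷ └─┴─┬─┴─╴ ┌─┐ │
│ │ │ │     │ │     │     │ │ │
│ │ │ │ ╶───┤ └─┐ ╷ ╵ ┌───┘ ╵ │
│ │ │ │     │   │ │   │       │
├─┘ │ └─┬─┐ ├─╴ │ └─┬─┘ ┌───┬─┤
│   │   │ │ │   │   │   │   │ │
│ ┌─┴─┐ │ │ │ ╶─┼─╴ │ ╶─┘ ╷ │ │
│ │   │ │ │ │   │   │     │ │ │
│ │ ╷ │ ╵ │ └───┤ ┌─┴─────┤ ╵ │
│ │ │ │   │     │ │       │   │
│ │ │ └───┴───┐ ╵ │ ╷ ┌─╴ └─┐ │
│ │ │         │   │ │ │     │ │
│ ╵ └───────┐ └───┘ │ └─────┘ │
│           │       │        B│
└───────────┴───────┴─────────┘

Checking cell at (7, 12):
Number of passages: 3
Cell type: T-junction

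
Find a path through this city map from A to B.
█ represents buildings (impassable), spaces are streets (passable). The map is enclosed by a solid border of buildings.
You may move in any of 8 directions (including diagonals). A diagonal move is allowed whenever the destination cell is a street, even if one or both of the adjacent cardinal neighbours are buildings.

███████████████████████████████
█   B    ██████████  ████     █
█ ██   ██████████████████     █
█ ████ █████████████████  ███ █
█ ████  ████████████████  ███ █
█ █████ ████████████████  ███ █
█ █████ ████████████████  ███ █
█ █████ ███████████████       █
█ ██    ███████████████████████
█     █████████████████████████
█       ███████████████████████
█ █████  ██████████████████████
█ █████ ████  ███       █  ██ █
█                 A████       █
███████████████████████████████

Finding the shortest path from A to B:
Movement: 8-directional
Path length: 22 steps
Directions: left → left → left → left → left → left → left → left → left → left → up-left → up → up-left → up-left → up-right → up-right → up → up → up → up-left → up-left → up-left

Solution:

███████████████████████████████
█   B    ██████████  ████     █
█ ██ ↖ ██████████████████     █
█ ████↖█████████████████  ███ █
█ ████ ↖████████████████  ███ █
█ █████↑████████████████  ███ █
█ █████↑████████████████  ███ █
█ █████↑███████████████       █
█ ██  ↗ ███████████████████████
█    ↗█████████████████████████
█     ↖ ███████████████████████
█ █████↖ ██████████████████████
█ █████↑████  ███       █  ██ █
█       ↖←←←←←←←←←A████       █
███████████████████████████████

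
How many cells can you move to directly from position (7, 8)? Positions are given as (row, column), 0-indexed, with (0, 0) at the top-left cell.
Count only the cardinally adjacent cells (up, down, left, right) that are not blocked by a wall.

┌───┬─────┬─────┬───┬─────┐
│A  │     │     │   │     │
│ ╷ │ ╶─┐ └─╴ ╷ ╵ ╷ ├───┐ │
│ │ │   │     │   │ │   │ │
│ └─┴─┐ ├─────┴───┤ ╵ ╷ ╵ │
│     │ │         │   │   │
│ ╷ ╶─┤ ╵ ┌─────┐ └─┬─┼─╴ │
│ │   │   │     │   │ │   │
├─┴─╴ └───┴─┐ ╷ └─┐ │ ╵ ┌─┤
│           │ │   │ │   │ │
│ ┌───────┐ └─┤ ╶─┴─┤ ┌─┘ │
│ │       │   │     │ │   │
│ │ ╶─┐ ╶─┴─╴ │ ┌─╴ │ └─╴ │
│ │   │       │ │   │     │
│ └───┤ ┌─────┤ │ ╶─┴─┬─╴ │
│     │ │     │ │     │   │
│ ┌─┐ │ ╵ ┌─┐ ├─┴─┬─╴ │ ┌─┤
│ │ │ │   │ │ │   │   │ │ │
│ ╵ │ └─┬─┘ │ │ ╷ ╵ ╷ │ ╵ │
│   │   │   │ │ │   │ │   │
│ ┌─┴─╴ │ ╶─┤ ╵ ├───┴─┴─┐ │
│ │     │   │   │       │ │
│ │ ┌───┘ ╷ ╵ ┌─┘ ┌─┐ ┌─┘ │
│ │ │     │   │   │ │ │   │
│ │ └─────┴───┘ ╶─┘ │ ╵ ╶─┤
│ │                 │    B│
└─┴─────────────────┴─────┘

Checking passable neighbors of (7, 8):
Neighbors: (6, 8), (7, 9)
Count: 2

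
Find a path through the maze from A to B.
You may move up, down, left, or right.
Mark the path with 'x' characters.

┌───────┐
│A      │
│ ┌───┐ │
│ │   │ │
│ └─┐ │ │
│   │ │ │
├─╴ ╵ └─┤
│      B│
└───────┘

Finding the shortest path through the maze:
Path length: 6 steps
Directions: down → down → right → down → right → right

Solution:

┌───────┐
│A      │
│ ┌───┐ │
│x│   │ │
│ └─┐ │ │
│x x│ │ │
├─╴ ╵ └─┤
│  x x B│
└───────┘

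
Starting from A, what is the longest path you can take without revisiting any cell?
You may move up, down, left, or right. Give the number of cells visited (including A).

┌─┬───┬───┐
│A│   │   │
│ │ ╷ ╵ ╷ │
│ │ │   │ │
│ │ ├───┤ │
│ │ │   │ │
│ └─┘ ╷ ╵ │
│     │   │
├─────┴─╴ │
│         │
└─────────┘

Finding longest simple path using DFS:
Start: (0, 0)
Longest path visits 20 cells
Path: A → down → down → down → right → right → up → right → down → right → up → up → up → left → down → left → up → left → down → down

Solution:

┌─┬───┬───┐
│A│↓ ↰│↓ ↰│
│ │ ╷ ╵ ╷ │
│↓│↓│↑ ↲│↑│
│ │ ├───┤ │
│↓│B│↱ ↓│↑│
│ └─┘ ╷ ╵ │
│↳ → ↑│↳ ↑│
├─────┴─╴ │
│         │
└─────────┘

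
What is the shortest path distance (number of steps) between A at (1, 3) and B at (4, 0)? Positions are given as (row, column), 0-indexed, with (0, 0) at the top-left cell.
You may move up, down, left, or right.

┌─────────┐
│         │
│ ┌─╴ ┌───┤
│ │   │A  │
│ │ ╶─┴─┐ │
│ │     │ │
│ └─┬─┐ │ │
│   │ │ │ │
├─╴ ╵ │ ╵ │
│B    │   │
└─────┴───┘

Finding path from (1, 3) to (4, 0):
Path: (1,3) → (1,4) → (2,4) → (3,4) → (4,4) → (4,3) → (3,3) → (2,3) → (2,2) → (2,1) → (1,1) → (1,2) → (0,2) → (0,1) → (0,0) → (1,0) → (2,0) → (3,0) → (3,1) → (4,1) → (4,0)
Distance: 20 steps

Solution:

┌─────────┐
│↓ ← ↰    │
│ ┌─╴ ┌───┤
│↓│↱ ↑│A ↓│
│ │ ╶─┴─┐ │
│↓│↑ ← ↰│↓│
│ └─┬─┐ │ │
│↳ ↓│ │↑│↓│
├─╴ ╵ │ ╵ │
│B ↲  │↑ ↲│
└─────┴───┘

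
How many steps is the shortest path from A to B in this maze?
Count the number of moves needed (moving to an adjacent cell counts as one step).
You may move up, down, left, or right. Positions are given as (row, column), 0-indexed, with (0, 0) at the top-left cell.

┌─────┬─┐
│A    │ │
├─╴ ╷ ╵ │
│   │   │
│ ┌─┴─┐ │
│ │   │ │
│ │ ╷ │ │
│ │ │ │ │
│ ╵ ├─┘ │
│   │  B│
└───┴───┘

Using BFS to find shortest path:
Start: (0, 0), End: (4, 3)
Path found:
(0,0) → (0,1) → (0,2) → (1,2) → (1,3) → (2,3) → (3,3) → (4,3)
Number of steps: 7

Solution:

┌─────┬─┐
│A → ↓│ │
├─╴ ╷ ╵ │
│   │↳ ↓│
│ ┌─┴─┐ │
│ │   │↓│
│ │ ╷ │ │
│ │ │ │↓│
│ ╵ ├─┘ │
│   │  B│
└───┴───┘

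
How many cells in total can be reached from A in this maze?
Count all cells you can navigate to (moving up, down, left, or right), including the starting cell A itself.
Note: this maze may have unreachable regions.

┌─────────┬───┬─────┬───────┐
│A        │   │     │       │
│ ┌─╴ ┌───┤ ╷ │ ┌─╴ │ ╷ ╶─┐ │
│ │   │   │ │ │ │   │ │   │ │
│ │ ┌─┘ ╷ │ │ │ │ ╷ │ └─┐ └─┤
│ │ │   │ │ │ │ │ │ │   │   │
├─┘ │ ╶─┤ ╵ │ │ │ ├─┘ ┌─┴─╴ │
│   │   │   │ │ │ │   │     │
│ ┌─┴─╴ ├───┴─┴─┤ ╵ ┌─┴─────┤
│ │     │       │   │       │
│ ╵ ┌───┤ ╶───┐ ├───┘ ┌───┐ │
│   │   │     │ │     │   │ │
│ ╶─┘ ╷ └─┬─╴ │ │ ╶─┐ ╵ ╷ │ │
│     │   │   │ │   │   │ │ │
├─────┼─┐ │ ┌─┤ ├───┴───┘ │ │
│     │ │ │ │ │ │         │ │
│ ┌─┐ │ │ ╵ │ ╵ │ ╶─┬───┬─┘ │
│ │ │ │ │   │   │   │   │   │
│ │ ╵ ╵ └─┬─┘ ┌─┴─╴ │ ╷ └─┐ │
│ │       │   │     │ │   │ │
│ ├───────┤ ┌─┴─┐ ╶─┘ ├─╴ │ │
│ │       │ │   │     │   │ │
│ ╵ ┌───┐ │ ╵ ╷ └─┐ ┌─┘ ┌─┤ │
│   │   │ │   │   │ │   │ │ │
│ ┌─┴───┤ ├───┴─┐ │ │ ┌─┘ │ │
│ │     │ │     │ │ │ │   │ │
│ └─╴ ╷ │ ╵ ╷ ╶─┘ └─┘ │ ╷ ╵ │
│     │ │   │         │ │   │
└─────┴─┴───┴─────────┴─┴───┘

Using BFS/flood-fill to find all reachable cells from A:
Maze size: 14 × 14 = 196 total cells
32 cell(s) are walled off and cannot be reached from A.
Reachable cells: 164

Reachable region (· marks reachable cells):

┌─────────┬───┬─────┬───────┐
│A · · · ·│· ·│     │       │
│ ┌─╴ ┌───┤ ╷ │ ┌─╴ │ ╷ ╶─┐ │
│·│· ·│· ·│·│·│ │   │ │   │ │
│ │ ┌─┘ ╷ │ │ │ │ ╷ │ └─┐ └─┤
│·│·│· ·│·│·│·│ │ │ │   │   │
├─┘ │ ╶─┤ ╵ │ │ │ ├─┘ ┌─┴─╴ │
│· ·│· ·│· ·│·│ │ │   │     │
│ ┌─┴─╴ ├───┴─┴─┤ ╵ ┌─┴─────┤
│·│· · ·│· · · ·│   │· · · ·│
│ ╵ ┌───┤ ╶───┐ ├───┘ ┌───┐ │
│· ·│· ·│· · ·│·│· · ·│· ·│·│
│ ╶─┘ ╷ └─┬─╴ │ │ ╶─┐ ╵ ╷ │ │
│· · ·│· ·│· ·│·│· ·│· ·│·│·│
├─────┼─┐ │ ┌─┤ ├───┴───┘ │ │
│· · ·│·│·│·│·│·│· · · · ·│·│
│ ┌─┐ │ │ ╵ │ ╵ │ ╶─┬───┬─┘ │
│·│·│·│·│· ·│· ·│· ·│· ·│· ·│
│ │ ╵ ╵ └─┬─┘ ┌─┴─╴ │ ╷ └─┐ │
│·│· · · ·│· ·│· · ·│·│· ·│·│
│ ├───────┤ ┌─┴─┐ ╶─┘ ├─╴ │ │
│·│· · · ·│·│· ·│· · ·│· ·│·│
│ ╵ ┌───┐ │ ╵ ╷ └─┐ ┌─┘ ┌─┤ │
│· ·│   │·│· ·│· ·│·│· ·│·│·│
│ ┌─┴───┤ ├───┴─┐ │ │ ┌─┘ │ │
│·│· · ·│·│· · ·│·│·│·│· ·│·│
│ └─╴ ╷ │ ╵ ╷ ╶─┘ └─┘ │ ╷ ╵ │
│· · ·│·│· ·│· · · · ·│·│· ·│
└─────┴─┴───┴─────────┴─┴───┘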